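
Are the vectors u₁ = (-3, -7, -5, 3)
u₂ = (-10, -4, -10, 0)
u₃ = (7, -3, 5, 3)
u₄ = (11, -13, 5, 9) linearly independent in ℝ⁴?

linearly dependent

Form the 4×4 matrix with these as columns; its determinant is 0.
A zero determinant means the columns are linearly dependent.
Indeed u₁ - u₂ - u₃ = 0.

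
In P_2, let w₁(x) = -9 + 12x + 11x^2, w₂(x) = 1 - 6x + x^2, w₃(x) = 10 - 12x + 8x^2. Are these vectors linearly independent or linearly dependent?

linearly independent

Take coordinates with respect to the standard basis {1, x, x^2}.
Place the vectors as rows of a 3×3 matrix and reduce to echelon form.
The reduction yields 3 nonzero rows, so the rank is 3.
Since rank = 3 (the number of vectors), the set is linearly independent.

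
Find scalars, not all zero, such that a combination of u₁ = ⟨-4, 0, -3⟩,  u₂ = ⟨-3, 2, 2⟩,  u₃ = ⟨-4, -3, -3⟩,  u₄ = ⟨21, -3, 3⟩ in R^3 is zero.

Row-reduce the matrix with u₁, u₂, u₃, u₄ as columns; the null space gives the coefficients.
One solution (up to scaling) is (2, 3, 1, 1).

2u₁ + 3u₂ + u₃ + u₄ = 0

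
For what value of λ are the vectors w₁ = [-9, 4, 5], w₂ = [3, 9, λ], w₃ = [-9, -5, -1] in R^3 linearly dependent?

λ = 47/9

The set is linearly dependent precisely when det[w₁; w₂; w₃] = 0.
Expanding, det = 423 - 81*λ.
This vanishes exactly when λ = 47/9.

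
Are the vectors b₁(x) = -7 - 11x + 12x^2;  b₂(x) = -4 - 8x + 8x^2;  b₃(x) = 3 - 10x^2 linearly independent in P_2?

linearly independent

Take coordinates with respect to the standard basis {1, x, x^2}.
Row-reduce the matrix whose columns are b₁, b₂, b₃.
The reduction yields 3 nonzero rows, so the rank is 3.
Since rank = 3 (the number of vectors), the set is linearly independent.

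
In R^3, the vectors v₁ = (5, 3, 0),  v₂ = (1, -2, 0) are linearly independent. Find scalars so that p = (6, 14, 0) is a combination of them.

p = 2v₁ - 4v₂

Solve the system with v₁, v₂ as columns and p as the right-hand side.
Row-reducing the augmented matrix gives the unique coefficients (c₁, c₂) = (2, -4).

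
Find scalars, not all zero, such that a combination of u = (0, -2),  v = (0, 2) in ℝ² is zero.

u + v = 0

Set up α₁u + α₂v = 0 and solve the homogeneous system.
One solution (up to scaling) is (1, 1).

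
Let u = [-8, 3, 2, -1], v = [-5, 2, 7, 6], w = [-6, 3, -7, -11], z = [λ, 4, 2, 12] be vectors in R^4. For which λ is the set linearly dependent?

The vectors are dependent exactly when the determinant of the matrix with rows u, v, w, z vanishes.
The determinant works out to 500 - 10*λ.
This vanishes exactly when λ = 50.

λ = 50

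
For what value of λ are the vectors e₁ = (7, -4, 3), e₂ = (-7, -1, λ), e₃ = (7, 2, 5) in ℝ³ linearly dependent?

λ = -14/3

The vectors are dependent exactly when the determinant of the matrix with rows e₁, e₂, e₃ vanishes.
The determinant works out to -42*λ - 196.
Solving -42*λ - 196 = 0 yields λ = -14/3.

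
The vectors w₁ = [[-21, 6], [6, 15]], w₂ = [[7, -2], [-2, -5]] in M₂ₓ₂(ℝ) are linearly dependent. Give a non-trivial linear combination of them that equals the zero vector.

w₁ + 3w₂ = 0

Pass to coordinate vectors relative to the basis {E₁₁, E₁₂, E₂₁, E₂₂}.
Set up α₁w₁ + α₂w₂ = 0 and solve the homogeneous system.
One solution (up to scaling) is (1, 3).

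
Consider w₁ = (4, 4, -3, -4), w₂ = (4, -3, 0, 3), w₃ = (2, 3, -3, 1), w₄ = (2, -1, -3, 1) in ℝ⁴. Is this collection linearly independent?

The matrix [w₁|w₂|w₃|w₄] has determinant -312.
A nonzero determinant means the columns are linearly independent.

linearly independent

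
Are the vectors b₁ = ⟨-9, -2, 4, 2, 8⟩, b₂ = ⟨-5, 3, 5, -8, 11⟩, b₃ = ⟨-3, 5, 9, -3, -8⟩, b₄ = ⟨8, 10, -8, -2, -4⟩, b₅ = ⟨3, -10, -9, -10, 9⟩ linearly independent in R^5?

linearly independent

Place the vectors as rows of a 5×5 matrix and reduce to echelon form.
The reduction yields 5 nonzero rows, so the rank is 5.
Since rank = 5 (the number of vectors), the set is linearly independent.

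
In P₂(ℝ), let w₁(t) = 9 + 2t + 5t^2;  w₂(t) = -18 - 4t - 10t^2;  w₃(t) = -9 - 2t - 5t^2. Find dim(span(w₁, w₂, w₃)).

dim = 1

Represent each element by its coordinate vector in ℝ³.
Apply Gaussian elimination to the matrix whose rows are w₁, w₂, w₃.
The echelon form has 1 nonzero row, so the rank is 1.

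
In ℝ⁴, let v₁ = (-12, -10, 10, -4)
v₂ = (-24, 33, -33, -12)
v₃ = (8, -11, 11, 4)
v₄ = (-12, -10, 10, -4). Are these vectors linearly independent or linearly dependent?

One vector is a scalar multiple of another, so the set is dependent.

linearly dependent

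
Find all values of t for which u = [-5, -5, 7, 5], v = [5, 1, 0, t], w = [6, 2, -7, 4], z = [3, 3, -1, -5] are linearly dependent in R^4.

t = 3/2

The set is linearly dependent precisely when det[u; v; w; z] = 0.
Expanding, det = 64*t - 96.
Setting this to zero gives t = 3/2.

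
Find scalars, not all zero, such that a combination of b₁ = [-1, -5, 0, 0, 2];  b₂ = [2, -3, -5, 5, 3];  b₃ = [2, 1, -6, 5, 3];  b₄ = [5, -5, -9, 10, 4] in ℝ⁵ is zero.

Set up α₁b₁ + … + α₄b₄ = 0 and solve the homogeneous system.
The free variable yields coefficients (1, -3, 1, 1) (any nonzero multiple also works).

b₁ - 3b₂ + b₃ + b₄ = 0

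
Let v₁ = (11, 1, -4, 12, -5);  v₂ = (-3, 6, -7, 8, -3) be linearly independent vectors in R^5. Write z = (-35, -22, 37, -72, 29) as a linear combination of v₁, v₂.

z = -4v₁ - 3v₂

Write z = c₁v₁ + c₂v₂ and equate components.
Row-reducing the augmented matrix gives the unique coefficients (c₁, c₂) = (-4, -3).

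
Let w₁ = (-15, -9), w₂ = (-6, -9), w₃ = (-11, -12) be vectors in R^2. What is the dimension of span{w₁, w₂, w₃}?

Row-reduce the 3×2 matrix with these as rows.
The echelon form has 2 nonzero rows, so the rank is 2.
(With 3 elements in a 2-dimensional space the rank is at most 2.)

2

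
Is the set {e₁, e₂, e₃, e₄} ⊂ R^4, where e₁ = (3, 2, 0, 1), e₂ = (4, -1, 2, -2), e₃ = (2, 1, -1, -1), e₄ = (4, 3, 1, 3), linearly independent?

linearly dependent

Form the 4×4 matrix with these as columns; its determinant is 0.
A zero determinant means the columns are linearly dependent.
Indeed 2e₁ - e₃ - e₄ = 0.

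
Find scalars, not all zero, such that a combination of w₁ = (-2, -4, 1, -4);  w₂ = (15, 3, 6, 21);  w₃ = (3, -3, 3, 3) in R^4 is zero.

Row-reduce the matrix with w₁, w₂, w₃ as columns; the null space gives the coefficients.
One solution (up to scaling) is (3, 1, -3).

3w₁ + w₂ - 3w₃ = 0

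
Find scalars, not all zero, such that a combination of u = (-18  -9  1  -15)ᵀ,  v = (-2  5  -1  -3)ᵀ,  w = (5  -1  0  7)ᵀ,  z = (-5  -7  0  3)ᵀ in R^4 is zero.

u + v + 3w - z = 0

Solve the homogeneous system with u, v, w, z as columns by row-reducing the coefficient matrix.
One solution (up to scaling) is (1, 1, 3, -1).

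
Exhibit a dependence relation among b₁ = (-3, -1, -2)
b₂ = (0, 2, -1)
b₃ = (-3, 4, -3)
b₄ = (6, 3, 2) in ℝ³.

b₁ - 3b₂ + b₃ + b₄ = 0

Set up α₁b₁ + … + α₄b₄ = 0 and solve the homogeneous system.
One solution (up to scaling) is (1, -3, 1, 1).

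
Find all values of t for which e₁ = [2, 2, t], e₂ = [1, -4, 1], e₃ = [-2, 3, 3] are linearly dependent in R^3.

Place the vectors as rows of a 3×3 matrix; dependence ⇔ determinant zero.
Cofactor expansion gives det = -5*t - 40.
Solving -5*t - 40 = 0 yields t = -8.

t = -8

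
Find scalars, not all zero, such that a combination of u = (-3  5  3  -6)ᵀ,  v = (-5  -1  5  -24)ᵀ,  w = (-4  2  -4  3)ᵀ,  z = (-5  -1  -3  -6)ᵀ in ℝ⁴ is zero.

Row-reduce the matrix with u, v, w, z as columns; the null space gives the coefficients.
The free variable yields coefficients (1, -1, -2, 2) (any nonzero multiple also works).

u - v - 2w + 2z = 0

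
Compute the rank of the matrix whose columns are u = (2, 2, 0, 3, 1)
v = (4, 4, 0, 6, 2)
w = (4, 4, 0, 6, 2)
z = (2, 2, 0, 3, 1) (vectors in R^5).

Apply Gaussian elimination to the matrix whose rows are u, v, w, z.
The echelon form has 1 nonzero row, so the rank is 1.

1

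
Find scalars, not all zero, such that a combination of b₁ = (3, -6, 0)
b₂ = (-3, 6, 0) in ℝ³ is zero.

Write the vectors as columns of a matrix and find a nonzero vector in its null space.
A generator of the null space is (1, 1).

b₁ + b₂ = 0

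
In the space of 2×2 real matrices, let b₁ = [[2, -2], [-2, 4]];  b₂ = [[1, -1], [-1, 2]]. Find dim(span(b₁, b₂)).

dim = 1

Represent each element by its coordinate vector in ℝ⁴.
Apply Gaussian elimination to the matrix whose rows are b₁, b₂.
Exactly 1 pivot survives; hence the rank is 1.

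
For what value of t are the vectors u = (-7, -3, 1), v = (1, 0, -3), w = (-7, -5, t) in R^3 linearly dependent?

Dependence holds iff the 3×3 matrix [u v w] is singular.
Cofactor expansion gives det = 3*t + 37.
This vanishes exactly when t = -37/3.

t = -37/3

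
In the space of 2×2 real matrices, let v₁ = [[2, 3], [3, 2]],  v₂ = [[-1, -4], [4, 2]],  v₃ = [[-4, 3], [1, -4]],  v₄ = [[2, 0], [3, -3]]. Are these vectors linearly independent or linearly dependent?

Take coordinates with respect to the standard basis {E₁₁, E₁₂, E₂₁, E₂₂}.
Place the vectors as rows of a 4×4 matrix and reduce to echelon form.
The reduction yields 4 nonzero rows, so the rank is 4.
Since rank = 4 (the number of vectors), the set is linearly independent.

linearly independent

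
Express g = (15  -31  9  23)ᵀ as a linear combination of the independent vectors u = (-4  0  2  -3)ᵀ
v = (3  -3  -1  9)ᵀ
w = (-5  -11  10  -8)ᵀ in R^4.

Since u, v, w are independent, the coefficients expressing g are uniquely determined by a linear system.
Row-reducing the augmented matrix gives the unique coefficients (c₁, c₂, c₃) = (-4, 3, 2).

g = -4u + 3v + 2w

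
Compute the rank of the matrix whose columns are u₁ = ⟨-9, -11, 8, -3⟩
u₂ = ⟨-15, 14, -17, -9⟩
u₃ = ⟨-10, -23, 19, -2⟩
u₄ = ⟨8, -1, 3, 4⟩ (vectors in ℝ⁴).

rank 2

Row-reduce the 4×4 matrix with these as rows.
Exactly 2 pivots survive; hence the rank is 2.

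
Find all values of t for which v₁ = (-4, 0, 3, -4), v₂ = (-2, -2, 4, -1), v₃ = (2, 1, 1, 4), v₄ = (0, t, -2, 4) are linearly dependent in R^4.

The vectors are dependent exactly when the determinant of the matrix with rows v₁, v₂, v₃, v₄ vanishes.
Cofactor expansion gives det = 160 - 10*t.
This vanishes exactly when t = 16.

t = 16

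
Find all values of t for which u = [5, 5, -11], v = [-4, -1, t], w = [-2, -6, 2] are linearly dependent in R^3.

Dependence holds iff the 3×3 matrix [u v w] is singular.
Expanding, det = 20*t - 212.
This vanishes exactly when t = 53/5.

t = 53/5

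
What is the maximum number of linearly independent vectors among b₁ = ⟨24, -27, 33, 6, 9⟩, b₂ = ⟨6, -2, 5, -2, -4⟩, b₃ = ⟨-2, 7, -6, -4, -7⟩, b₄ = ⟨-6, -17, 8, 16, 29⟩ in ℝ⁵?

Form the matrix with b₁, b₂, b₃, b₄ as columns and reduce.
The echelon form has 2 nonzero rows, so the rank is 2.

2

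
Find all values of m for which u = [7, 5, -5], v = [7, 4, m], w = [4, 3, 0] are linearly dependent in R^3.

The vectors are dependent exactly when the determinant of the matrix with rows u, v, w vanishes.
Expanding, det = -m - 25.
Setting this to zero gives m = -25.

m = -25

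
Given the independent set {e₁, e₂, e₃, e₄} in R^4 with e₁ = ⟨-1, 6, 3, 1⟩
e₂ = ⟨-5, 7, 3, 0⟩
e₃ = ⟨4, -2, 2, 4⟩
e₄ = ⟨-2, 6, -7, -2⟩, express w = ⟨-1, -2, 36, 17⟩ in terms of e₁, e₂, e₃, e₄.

w = -e₁ + 4e₂ + 3e₃ - 3e₄

Write w = α₁e₁ + … + α₄e₄ and equate components.
The system has the unique solution (α₁, …, α₄) = (-1, 4, 3, -3).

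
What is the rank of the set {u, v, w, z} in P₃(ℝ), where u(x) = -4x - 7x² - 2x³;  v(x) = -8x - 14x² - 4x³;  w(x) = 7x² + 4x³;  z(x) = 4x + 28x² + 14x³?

Use coordinates relative to {1, x, …, x³}.
Row-reduce the 4×4 matrix with these as rows.
Exactly 2 pivots survive; hence the rank is 2.

rank 2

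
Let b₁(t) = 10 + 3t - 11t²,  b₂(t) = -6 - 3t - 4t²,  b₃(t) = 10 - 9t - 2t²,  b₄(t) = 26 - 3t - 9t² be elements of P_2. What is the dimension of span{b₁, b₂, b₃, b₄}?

dim = 3

Use coordinates relative to {1, t, t²}.
Row-reduce the 4×3 matrix with these as rows.
Reduction leaves 3 leading entries, giving rank 3.
(With 4 elements in a 3-dimensional space the rank is at most 3.)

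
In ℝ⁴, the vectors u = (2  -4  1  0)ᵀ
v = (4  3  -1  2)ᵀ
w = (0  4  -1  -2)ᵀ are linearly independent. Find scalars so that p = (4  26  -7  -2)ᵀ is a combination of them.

Write p = a₁u + … + a₃w and equate components.
Back-substitution yields (a₁, a₂, a₃) = (-2, 2, 3).

p = -2u + 2v + 3w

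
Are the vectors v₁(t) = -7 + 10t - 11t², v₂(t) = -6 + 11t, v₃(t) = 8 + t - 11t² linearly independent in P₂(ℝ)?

Take coordinates with respect to the standard basis {1, t, t²}.
Place the vectors as rows of a 3×3 matrix and reduce to echelon form.
The reduction yields 3 nonzero rows, so the rank is 3.
Since rank = 3 (the number of vectors), the set is linearly independent.

linearly independent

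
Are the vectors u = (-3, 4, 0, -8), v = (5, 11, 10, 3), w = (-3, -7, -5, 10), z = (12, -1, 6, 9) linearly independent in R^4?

The matrix [u|v|w|z] has determinant -602.
A nonzero determinant means the columns are linearly independent.

linearly independent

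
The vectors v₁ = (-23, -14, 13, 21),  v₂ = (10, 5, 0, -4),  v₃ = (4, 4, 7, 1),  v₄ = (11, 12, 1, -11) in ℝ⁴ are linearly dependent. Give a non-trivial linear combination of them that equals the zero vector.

v₁ + 2v₂ - 2v₃ + v₄ = 0

Set up α₁v₁ + … + α₄v₄ = 0 and solve the homogeneous system.
The free variable yields coefficients (1, 2, -2, 1) (any nonzero multiple also works).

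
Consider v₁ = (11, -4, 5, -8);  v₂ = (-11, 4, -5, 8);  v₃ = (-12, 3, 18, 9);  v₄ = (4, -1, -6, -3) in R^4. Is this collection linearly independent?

linearly dependent

Form the 4×4 matrix with these as columns; its determinant is 0.
A zero determinant means the columns are linearly dependent.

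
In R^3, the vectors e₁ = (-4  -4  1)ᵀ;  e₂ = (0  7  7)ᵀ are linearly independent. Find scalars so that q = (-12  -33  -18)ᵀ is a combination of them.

Set up the augmented matrix [e₁ | e₂ | q] and row-reduce.
Row-reducing the augmented matrix gives the unique coefficients (c₁, c₂) = (3, -3).

q = 3e₁ - 3e₂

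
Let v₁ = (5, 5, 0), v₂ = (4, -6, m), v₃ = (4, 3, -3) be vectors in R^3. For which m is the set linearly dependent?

Place the vectors as rows of a 3×3 matrix; dependence ⇔ determinant zero.
The determinant works out to 5*m + 150.
This vanishes exactly when m = -30.

m = -30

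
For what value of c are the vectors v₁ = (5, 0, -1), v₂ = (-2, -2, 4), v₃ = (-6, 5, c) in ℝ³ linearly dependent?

Dependence holds iff the 3×3 matrix [v₁ v₂ v₃] is singular.
Expanding, det = -10*c - 78.
Setting this to zero gives c = -39/5.

c = -39/5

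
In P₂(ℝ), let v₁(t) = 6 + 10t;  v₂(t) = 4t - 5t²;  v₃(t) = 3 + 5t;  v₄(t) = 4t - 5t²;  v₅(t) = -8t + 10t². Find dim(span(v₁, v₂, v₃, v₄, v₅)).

2

Pass to coordinate vectors with respect to the basis {1, t, t²}.
Row-reduce the 5×3 matrix with these as rows.
There are 2 pivot columns, so rank = 2.
(With 5 elements in a 3-dimensional space the rank is at most 3.)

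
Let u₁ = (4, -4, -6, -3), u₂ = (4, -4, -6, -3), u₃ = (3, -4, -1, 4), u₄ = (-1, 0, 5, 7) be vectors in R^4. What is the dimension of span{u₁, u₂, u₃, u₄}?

dim = 2

Form the matrix with u₁, u₂, u₃, u₄ as columns and reduce.
The echelon form has 2 nonzero rows, so the rank is 2.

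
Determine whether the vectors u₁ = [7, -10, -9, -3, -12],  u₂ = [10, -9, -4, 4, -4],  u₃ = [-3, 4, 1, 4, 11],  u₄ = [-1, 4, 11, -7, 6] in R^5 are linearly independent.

linearly independent

Place the vectors as rows of a 4×5 matrix and reduce to echelon form.
The reduction yields 4 nonzero rows, so the rank is 4.
Since rank = 4 (the number of vectors), the set is linearly independent.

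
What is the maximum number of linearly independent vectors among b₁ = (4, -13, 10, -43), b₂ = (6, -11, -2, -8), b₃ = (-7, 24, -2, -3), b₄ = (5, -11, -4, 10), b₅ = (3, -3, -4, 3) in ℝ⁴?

3

Row-reduce the 5×4 matrix with these as rows.
The echelon form has 3 nonzero rows, so the rank is 3.
(With 5 elements in a 4-dimensional space the rank is at most 4.)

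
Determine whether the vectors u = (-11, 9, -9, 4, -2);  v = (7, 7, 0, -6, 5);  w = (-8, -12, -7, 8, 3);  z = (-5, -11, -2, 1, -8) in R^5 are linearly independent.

Row-reduce the matrix whose columns are u, v, w, z.
The reduction yields 4 nonzero rows, so the rank is 4.
Since rank = 4 (the number of vectors), the set is linearly independent.

linearly independent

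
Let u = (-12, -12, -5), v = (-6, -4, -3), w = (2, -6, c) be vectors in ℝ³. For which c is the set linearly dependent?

c = 17/6

Place the vectors as rows of a 3×3 matrix; dependence ⇔ determinant zero.
The determinant works out to 68 - 24*c.
Solving 68 - 24*c = 0 yields c = 17/6.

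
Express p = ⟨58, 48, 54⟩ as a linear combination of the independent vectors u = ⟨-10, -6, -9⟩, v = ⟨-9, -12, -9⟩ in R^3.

p = -4u - 2v

Set up the augmented matrix [u | v | p] and row-reduce.
Back-substitution yields (a₁, a₂) = (-4, -2).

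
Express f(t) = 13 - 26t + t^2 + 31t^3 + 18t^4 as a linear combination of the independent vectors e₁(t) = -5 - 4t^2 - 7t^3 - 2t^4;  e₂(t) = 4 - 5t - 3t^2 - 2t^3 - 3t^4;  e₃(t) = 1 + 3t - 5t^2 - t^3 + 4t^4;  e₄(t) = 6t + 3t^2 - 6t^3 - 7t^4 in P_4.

Identify each element with its coordinate vector in ℝ⁵ via {1, t, …, t^4}.
Solve the system with e₁, e₂, e₃, e₄ as columns and f as the right-hand side.
Row-reducing the augmented matrix gives the unique coefficients (α₁, …, α₄) = (-2, 1, -1, -3).

f = -2e₁ + e₂ - e₃ - 3e₄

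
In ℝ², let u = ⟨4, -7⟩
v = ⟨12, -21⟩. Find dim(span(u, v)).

Put the 2×2 matrix [u|v] into echelon form.
There is 1 pivot column, so rank = 1.

dim = 1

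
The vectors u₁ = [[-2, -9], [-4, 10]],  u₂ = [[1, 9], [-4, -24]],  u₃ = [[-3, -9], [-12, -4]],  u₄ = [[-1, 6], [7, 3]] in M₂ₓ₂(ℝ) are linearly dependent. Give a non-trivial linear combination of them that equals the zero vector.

Pass to coordinate vectors relative to the basis {E₁₁, E₁₂, E₂₁, E₂₂}.
Set up α₁u₁ + … + α₄u₄ = 0 and solve the homogeneous system.
The free variable yields coefficients (2, 1, -1, 0) (any nonzero multiple also works).

2u₁ + u₂ - u₃ = 0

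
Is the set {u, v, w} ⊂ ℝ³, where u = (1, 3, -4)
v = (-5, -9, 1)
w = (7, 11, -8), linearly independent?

linearly independent

Row-reduce the matrix whose columns are u, v, w.
The reduction yields 3 nonzero rows, so the rank is 3.
Since rank = 3 (the number of vectors), the set is linearly independent.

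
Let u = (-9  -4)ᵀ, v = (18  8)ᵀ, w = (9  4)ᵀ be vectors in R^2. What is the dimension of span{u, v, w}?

Apply Gaussian elimination to the matrix whose rows are u, v, w.
There is 1 pivot column, so rank = 1.
(With 3 elements in a 2-dimensional space the rank is at most 2.)

dim = 1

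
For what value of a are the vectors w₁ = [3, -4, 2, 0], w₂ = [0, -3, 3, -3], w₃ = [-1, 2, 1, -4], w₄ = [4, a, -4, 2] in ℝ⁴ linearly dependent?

Place the vectors as rows of a 4×4 matrix; dependence ⇔ determinant zero.
Expanding, det = 126 - 21*a.
This vanishes exactly when a = 6.

a = 6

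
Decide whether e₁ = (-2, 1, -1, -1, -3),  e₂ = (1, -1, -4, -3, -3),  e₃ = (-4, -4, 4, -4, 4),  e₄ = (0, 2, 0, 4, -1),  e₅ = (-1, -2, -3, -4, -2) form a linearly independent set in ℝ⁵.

linearly independent

Place the vectors as rows of a 5×5 matrix and reduce to echelon form.
The reduction yields 5 nonzero rows, so the rank is 5.
Since rank = 5 (the number of vectors), the set is linearly independent.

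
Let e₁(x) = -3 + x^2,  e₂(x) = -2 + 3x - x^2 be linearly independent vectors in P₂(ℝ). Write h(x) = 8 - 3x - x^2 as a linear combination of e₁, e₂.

h = -2e₁ - e₂

Identify each element with its coordinate vector in ℝ³ via {1, x, x^2}.
Write h = a₁e₁ + a₂e₂ and equate components.
Row-reducing the augmented matrix gives the unique coefficients (a₁, a₂) = (-2, -1).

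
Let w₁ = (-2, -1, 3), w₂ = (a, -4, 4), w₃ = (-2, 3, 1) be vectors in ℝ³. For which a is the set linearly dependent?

a = -8/5

The set is linearly dependent precisely when det[w₁; w₂; w₃] = 0.
The determinant works out to 10*a + 16.
Solving 10*a + 16 = 0 yields a = -8/5.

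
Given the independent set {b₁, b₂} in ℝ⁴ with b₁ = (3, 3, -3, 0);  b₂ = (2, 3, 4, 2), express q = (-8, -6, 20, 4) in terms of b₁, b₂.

q = -4b₁ + 2b₂

Since b₁, b₂ are independent, the coefficients expressing q are uniquely determined by a linear system.
Row-reducing the augmented matrix gives the unique coefficients (c₁, c₂) = (-4, 2).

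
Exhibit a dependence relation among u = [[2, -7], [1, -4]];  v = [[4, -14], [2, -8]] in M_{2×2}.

Take coordinates with respect to {E₁₁, E₁₂, E₂₁, E₂₂}.
Solve the homogeneous system with u, v as columns by row-reducing the coefficient matrix.
The free variable yields coefficients (2, -1) (any nonzero multiple also works).

2u - v = 0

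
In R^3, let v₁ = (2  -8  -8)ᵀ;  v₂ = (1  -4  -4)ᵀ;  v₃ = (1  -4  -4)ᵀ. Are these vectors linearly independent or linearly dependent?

linearly dependent

Two of the vectors are equal, giving an immediate dependence.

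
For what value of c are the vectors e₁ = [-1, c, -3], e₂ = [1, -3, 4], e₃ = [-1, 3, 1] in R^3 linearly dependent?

Place the vectors as rows of a 3×3 matrix; dependence ⇔ determinant zero.
The determinant works out to 15 - 5*c.
This vanishes exactly when c = 3.

c = 3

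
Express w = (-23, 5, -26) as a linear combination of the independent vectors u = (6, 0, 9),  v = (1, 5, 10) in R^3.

Write w = α₁u + α₂v and equate components.
Back-substitution yields (α₁, α₂) = (-4, 1).

w = -4u + v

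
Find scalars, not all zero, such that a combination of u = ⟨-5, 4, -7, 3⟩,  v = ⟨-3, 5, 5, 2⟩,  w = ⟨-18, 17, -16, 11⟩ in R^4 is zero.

3u + v - w = 0

Set up α₁u + … + α₃w = 0 and solve the homogeneous system.
One solution (up to scaling) is (3, 1, -1).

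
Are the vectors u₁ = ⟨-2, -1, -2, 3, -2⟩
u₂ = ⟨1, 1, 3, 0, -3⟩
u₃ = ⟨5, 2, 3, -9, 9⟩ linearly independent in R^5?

Row-reduce the matrix whose columns are u₁, u₂, u₃.
The reduction yields 2 nonzero rows, so the rank is 2.
Since rank 2 < 3, the set is linearly dependent.

linearly dependent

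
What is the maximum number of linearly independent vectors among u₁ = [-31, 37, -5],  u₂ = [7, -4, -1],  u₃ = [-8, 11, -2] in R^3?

Row-reduce the 3×3 matrix with these as rows.
Reduction leaves 2 leading entries, giving rank 2.

2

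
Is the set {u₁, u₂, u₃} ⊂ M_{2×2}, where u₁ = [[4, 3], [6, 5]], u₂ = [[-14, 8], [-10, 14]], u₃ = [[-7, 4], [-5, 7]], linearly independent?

linearly dependent

Take coordinates with respect to the standard basis {E₁₁, E₁₂, E₂₁, E₂₂}.
One vector is a scalar multiple of another, so the set is dependent.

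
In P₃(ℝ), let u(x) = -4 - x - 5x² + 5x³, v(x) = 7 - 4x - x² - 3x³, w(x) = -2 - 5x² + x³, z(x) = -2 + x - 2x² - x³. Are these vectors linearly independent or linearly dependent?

Write each element as a coordinate vector in ℝ⁴ using {1, x, …, x³}.
Row-reduce the matrix whose columns are u, v, w, z.
The reduction yields 4 nonzero rows, so the rank is 4.
Since rank = 4 (the number of vectors), the set is linearly independent.

linearly independent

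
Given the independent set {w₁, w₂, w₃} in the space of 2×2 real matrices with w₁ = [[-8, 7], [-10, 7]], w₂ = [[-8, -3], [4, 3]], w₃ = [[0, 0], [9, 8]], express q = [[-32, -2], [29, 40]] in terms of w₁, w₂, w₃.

Take coordinate vectors relative to {E₁₁, E₁₂, E₂₁, E₂₂}.
Since w₁, w₂, w₃ are independent, the coefficients expressing q are uniquely determined by a linear system.
Row-reducing the augmented matrix gives the unique coefficients (c₁, c₂, c₃) = (1, 3, 3).

q = w₁ + 3w₂ + 3w₃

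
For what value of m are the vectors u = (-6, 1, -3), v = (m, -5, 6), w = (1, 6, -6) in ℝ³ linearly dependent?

m = 9/4

The vectors are dependent exactly when the determinant of the matrix with rows u, v, w vanishes.
Cofactor expansion gives det = 27 - 12*m.
Solving 27 - 12*m = 0 yields m = 9/4.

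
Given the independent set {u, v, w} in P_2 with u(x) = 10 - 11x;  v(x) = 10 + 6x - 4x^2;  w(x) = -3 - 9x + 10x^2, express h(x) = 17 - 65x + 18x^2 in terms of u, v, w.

h = 4u - 2v + w

Take coordinate vectors relative to {1, x, x^2}.
Solve the system with u, v, w as columns and h as the right-hand side.
Back-substitution yields (a₁, a₂, a₃) = (4, -2, 1).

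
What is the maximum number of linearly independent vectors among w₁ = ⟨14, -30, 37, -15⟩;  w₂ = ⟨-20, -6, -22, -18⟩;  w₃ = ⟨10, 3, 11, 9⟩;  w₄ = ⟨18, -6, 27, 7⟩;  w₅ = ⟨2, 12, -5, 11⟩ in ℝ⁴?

Apply Gaussian elimination to the matrix whose rows are w₁, w₂, w₃, w₄, w₅.
Exactly 2 pivots survive; hence the rank is 2.
(With 5 elements in a 4-dimensional space the rank is at most 4.)

2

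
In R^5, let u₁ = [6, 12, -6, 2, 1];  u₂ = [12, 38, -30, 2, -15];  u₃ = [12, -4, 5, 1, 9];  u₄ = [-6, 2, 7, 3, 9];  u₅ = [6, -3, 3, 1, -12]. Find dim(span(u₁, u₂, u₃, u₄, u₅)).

4

Apply Gaussian elimination to the matrix whose rows are u₁, u₂, u₃, u₄, u₅.
Exactly 4 pivots survive; hence the rank is 4.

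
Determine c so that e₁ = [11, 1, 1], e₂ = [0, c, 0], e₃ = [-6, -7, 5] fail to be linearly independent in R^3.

Place the vectors as rows of a 3×3 matrix; dependence ⇔ determinant zero.
Cofactor expansion gives det = 61*c.
This vanishes exactly when c = 0.

c = 0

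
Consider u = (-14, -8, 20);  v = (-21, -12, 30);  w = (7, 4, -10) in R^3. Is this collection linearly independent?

linearly dependent

One vector is a scalar multiple of another, so the set is dependent.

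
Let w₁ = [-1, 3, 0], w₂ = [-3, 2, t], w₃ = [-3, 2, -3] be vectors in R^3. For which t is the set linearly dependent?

Dependence holds iff the 3×3 matrix [w₁ w₂ w₃] is singular.
The determinant works out to -7*t - 21.
Solving -7*t - 21 = 0 yields t = -3.

t = -3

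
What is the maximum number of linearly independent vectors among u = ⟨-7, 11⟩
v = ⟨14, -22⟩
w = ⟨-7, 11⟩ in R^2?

1

Row-reduce the 3×2 matrix with these as rows.
Exactly 1 pivot survives; hence the rank is 1.
(With 3 elements in a 2-dimensional space the rank is at most 2.)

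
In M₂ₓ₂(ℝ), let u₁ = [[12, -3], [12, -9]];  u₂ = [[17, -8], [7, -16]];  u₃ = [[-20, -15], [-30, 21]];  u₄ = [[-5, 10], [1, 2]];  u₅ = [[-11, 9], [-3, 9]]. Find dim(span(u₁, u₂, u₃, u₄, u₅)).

dim = 3

Use coordinates relative to {E₁₁, E₁₂, E₂₁, E₂₂}.
Form the matrix with u₁, u₂, u₃, u₄, u₅ as columns and reduce.
Exactly 3 pivots survive; hence the rank is 3.
(With 5 elements in a 4-dimensional space the rank is at most 4.)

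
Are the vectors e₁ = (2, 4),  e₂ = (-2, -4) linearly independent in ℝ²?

The matrix [e₁|e₂] has determinant 0.
A zero determinant means the columns are linearly dependent.
Indeed e₁ + e₂ = 0.

linearly dependent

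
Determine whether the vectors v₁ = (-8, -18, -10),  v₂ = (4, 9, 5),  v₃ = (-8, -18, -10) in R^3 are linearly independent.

linearly dependent

Place the vectors as rows of a 3×3 matrix and reduce to echelon form.
The reduction yields 1 nonzero row, so the rank is 1.
Since rank 1 < 3, the set is linearly dependent.
Indeed v₁ + 2v₂ = 0.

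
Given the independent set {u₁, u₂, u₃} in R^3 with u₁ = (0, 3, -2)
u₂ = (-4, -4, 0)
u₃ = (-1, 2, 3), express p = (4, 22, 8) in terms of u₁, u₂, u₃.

Since u₁, u₂, u₃ are independent, the coefficients expressing p are uniquely determined by a linear system.
Row-reducing the augmented matrix gives the unique coefficients (c₁, c₂, c₃) = (2, -2, 4).

p = 2u₁ - 2u₂ + 4u₃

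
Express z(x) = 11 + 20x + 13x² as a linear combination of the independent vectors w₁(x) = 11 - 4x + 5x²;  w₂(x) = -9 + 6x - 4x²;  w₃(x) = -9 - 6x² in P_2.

Work in coordinates with respect to the standard basis {1, x, x²}.
Since w₁, w₂, w₃ are independent, the coefficients expressing z are uniquely determined by a linear system.
Back-substitution yields (α₁, α₂, α₃) = (1, 4, -4).

z = w₁ + 4w₂ - 4w₃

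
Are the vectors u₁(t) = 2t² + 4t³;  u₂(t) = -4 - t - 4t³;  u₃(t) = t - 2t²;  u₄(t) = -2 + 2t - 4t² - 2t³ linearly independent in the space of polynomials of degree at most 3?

linearly independent

Take coordinates with respect to the standard basis {1, t, …, t³}.
Row-reduce the matrix whose columns are u₁, u₂, u₃, u₄.
The reduction yields 4 nonzero rows, so the rank is 4.
Since rank = 4 (the number of vectors), the set is linearly independent.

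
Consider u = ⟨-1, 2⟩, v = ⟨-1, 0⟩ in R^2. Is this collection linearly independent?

Row-reduce the matrix whose columns are u, v.
The reduction yields 2 nonzero rows, so the rank is 2.
Since rank = 2 (the number of vectors), the set is linearly independent.

linearly independent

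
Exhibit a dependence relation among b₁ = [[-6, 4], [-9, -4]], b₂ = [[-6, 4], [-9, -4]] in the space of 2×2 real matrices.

b₁ - b₂ = 0

Take coordinates with respect to {E₁₁, E₁₂, E₂₁, E₂₂}.
Set up α₁b₁ + α₂b₂ = 0 and solve the homogeneous system.
One solution (up to scaling) is (1, -1).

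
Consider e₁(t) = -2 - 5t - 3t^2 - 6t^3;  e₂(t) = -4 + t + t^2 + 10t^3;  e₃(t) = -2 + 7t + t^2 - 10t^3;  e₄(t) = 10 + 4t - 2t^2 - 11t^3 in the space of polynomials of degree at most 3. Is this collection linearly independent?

linearly independent

Write each element as a coordinate vector in ℝ⁴ using {1, t, …, t^3}.
Row-reduce the matrix whose columns are e₁, e₂, e₃, e₄.
The reduction yields 4 nonzero rows, so the rank is 4.
Since rank = 4 (the number of vectors), the set is linearly independent.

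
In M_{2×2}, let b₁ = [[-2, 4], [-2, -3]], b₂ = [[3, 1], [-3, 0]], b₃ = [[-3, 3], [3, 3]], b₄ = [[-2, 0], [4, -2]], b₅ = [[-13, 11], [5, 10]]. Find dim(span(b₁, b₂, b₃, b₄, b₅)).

dim = 4

Use coordinates relative to {E₁₁, E₁₂, E₂₁, E₂₂}.
Apply Gaussian elimination to the matrix whose rows are b₁, b₂, b₃, b₄, b₅.
Reduction leaves 4 leading entries, giving rank 4.
(With 5 elements in a 4-dimensional space the rank is at most 4.)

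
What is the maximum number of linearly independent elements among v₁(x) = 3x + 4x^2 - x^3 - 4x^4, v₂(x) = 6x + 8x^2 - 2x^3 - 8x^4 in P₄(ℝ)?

Use coordinates relative to {1, x, …, x^4}.
Apply Gaussian elimination to the matrix whose rows are v₁, v₂.
The echelon form has 1 nonzero row, so the rank is 1.

1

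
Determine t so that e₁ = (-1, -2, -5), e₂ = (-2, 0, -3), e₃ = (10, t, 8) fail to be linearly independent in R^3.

t = -4

Dependence holds iff the 3×3 matrix [e₁ e₂ e₃] is singular.
The determinant works out to 7*t + 28.
Solving 7*t + 28 = 0 yields t = -4.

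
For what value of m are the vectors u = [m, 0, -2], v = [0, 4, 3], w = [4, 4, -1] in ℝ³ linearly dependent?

m = 2

Dependence holds iff the 3×3 matrix [u v w] is singular.
Expanding, det = 32 - 16*m.
Setting this to zero gives m = 2.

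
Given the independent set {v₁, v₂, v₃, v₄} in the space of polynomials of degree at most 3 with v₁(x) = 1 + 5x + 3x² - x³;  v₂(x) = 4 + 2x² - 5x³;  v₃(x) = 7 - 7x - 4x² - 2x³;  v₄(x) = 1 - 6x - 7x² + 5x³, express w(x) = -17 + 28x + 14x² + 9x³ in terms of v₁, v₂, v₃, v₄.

w = 3v₁ - 3v₂ - v₃ - v₄

Work in coordinates with respect to the standard basis {1, x, …, x³}.
Write w = a₁v₁ + … + a₄v₄ and equate components.
The system has the unique solution (a₁, …, a₄) = (3, -3, -1, -1).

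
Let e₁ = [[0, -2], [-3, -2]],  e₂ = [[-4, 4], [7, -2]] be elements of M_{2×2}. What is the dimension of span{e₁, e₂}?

Use coordinates relative to {E₁₁, E₁₂, E₂₁, E₂₂}.
Apply Gaussian elimination to the matrix whose rows are e₁, e₂.
Exactly 2 pivots survive; hence the rank is 2.

2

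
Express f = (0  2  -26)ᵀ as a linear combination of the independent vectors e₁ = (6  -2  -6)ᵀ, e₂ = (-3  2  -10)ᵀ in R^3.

Set up the augmented matrix [e₁ | e₂ | f] and row-reduce.
The system has the unique solution (c₁, c₂) = (1, 2).

f = e₁ + 2e₂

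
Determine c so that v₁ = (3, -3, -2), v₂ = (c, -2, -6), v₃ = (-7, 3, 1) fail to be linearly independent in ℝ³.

c = -50/3

Dependence holds iff the 3×3 matrix [v₁ v₂ v₃] is singular.
Cofactor expansion gives det = -3*c - 50.
This vanishes exactly when c = -50/3.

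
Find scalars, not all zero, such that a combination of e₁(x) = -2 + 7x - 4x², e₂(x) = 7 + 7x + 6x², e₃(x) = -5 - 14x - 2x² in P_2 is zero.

Pass to coordinate vectors relative to the basis {1, x, x²}.
Solve the homogeneous system with e₁, e₂, e₃ as columns by row-reducing the coefficient matrix.
The free variable yields coefficients (1, 1, 1) (any nonzero multiple also works).

e₁ + e₂ + e₃ = 0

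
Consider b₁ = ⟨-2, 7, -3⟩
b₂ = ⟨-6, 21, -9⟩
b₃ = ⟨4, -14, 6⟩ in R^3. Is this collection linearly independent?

linearly dependent

The matrix [b₁|b₂|b₃] has determinant 0.
A zero determinant means the columns are linearly dependent.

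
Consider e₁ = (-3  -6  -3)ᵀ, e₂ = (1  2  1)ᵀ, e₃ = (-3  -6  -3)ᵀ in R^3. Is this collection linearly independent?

linearly dependent

The matrix [e₁|e₂|e₃] has determinant 0.
A zero determinant means the columns are linearly dependent.
Indeed e₁ + 3e₂ = 0.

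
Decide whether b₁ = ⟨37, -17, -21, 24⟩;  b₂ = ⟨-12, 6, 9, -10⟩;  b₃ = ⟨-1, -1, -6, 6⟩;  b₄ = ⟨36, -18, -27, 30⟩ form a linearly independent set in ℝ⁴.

linearly dependent

One vector is a scalar multiple of another, so the set is dependent.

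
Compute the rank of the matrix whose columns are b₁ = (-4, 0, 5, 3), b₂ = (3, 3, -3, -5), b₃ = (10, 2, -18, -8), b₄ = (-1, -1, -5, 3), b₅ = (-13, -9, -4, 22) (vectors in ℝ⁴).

3

Form the matrix with b₁, b₂, b₃, b₄, b₅ as columns and reduce.
There are 3 pivot columns, so rank = 3.
(With 5 elements in a 4-dimensional space the rank is at most 4.)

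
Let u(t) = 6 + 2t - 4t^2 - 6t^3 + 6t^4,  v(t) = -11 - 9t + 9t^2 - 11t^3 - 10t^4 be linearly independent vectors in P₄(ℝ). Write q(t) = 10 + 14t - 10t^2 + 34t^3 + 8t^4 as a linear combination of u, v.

Identify each element with its coordinate vector in ℝ⁵ via {1, t, …, t^4}.
Write q = α₁u + α₂v and equate components.
Back-substitution yields (α₁, α₂) = (-2, -2).

q = -2u - 2v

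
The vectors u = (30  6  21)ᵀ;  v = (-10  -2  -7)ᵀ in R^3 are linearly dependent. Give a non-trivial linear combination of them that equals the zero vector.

Set up α₁u + α₂v = 0 and solve the homogeneous system.
One solution (up to scaling) is (1, 3).

u + 3v = 0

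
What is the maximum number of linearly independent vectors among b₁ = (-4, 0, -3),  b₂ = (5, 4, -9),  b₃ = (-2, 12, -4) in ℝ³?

3

Row-reduce the 3×3 matrix with these as rows.
Reduction leaves 3 leading entries, giving rank 3.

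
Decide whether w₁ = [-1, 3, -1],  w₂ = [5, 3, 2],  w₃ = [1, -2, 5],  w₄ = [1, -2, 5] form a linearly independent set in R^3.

There are 4 vectors in a 3-dimensional space, so they cannot be linearly independent.

linearly dependent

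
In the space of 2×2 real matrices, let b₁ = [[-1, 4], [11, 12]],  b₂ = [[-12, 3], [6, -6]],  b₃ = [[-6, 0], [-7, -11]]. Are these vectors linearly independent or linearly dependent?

linearly independent

Write each element as a coordinate vector in ℝ⁴ using {E₁₁, E₁₂, E₂₁, E₂₂}.
Place the vectors as rows of a 3×4 matrix and reduce to echelon form.
The reduction yields 3 nonzero rows, so the rank is 3.
Since rank = 3 (the number of vectors), the set is linearly independent.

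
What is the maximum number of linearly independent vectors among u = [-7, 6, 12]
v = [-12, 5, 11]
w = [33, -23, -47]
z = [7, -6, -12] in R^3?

2

Row-reduce the 4×3 matrix with these as rows.
Reduction leaves 2 leading entries, giving rank 2.
(With 4 elements in a 3-dimensional space the rank is at most 3.)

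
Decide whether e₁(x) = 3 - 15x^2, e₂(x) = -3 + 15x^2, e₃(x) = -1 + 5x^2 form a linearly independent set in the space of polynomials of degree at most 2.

linearly dependent

Write each element as a coordinate vector in ℝ³ using {1, x, x^2}.
One vector is a scalar multiple of another, so the set is dependent.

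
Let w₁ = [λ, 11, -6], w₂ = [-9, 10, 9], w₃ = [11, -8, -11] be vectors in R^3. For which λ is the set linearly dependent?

Place the vectors as rows of a 3×3 matrix; dependence ⇔ determinant zero.
Cofactor expansion gives det = 228 - 38*λ.
Solving 228 - 38*λ = 0 yields λ = 6.

λ = 6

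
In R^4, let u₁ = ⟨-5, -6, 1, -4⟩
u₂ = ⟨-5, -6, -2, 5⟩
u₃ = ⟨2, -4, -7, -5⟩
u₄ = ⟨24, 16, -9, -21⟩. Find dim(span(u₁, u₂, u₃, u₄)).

Put the 4×4 matrix [u₁|u₂|u₃|u₄] into echelon form.
Reduction leaves 3 leading entries, giving rank 3.

3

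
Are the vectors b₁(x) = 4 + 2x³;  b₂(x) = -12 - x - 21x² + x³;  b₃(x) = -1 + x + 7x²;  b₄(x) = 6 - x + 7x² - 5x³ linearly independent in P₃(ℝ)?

Write each element as a coordinate vector in ℝ⁴ using {1, x, …, x³}.
Row-reduce the matrix whose columns are b₁, b₂, b₃, b₄.
The reduction yields 3 nonzero rows, so the rank is 3.
Since rank 3 < 4, the set is linearly dependent.

linearly dependent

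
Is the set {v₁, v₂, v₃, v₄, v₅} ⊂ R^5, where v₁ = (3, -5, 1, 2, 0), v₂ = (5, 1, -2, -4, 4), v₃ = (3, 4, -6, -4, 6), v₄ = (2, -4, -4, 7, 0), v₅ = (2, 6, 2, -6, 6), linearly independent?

linearly independent

Row-reduce the matrix whose columns are v₁, v₂, v₃, v₄, v₅.
The reduction yields 5 nonzero rows, so the rank is 5.
Since rank = 5 (the number of vectors), the set is linearly independent.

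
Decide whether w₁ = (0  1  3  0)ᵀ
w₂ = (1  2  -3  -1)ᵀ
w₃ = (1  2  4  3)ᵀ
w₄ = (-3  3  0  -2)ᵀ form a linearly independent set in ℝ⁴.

linearly independent

The matrix [w₁|w₂|w₃|w₄] has determinant -109.
A nonzero determinant means the columns are linearly independent.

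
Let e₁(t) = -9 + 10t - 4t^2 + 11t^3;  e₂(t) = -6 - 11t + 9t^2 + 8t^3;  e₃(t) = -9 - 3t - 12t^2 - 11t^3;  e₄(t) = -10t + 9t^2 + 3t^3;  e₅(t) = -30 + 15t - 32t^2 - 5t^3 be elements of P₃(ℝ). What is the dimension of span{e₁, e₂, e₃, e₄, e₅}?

Represent each element by its coordinate vector in ℝ⁴.
Form the matrix with e₁, e₂, e₃, e₄, e₅ as columns and reduce.
Exactly 4 pivots survive; hence the rank is 4.
(With 5 elements in a 4-dimensional space the rank is at most 4.)

4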